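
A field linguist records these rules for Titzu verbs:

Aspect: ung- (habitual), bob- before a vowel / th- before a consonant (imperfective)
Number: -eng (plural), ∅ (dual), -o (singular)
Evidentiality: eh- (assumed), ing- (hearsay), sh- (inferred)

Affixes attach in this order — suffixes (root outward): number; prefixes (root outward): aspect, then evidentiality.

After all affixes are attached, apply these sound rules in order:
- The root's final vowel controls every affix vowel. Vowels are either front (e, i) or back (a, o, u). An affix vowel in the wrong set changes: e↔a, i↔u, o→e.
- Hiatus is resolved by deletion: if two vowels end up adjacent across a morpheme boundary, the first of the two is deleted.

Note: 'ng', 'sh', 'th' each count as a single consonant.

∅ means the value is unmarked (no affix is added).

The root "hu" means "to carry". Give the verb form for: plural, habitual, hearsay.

ungunghang

Attach aspect habitual ung- → unghu.
Attach evidentiality hearsay ing- → ingunghu.
Attach number plural -eng → ingunghueng.
Apply vowel harmony: ingunghueng → ungunghuang.
Apply vowel deletion: ungunghuang → ungunghang.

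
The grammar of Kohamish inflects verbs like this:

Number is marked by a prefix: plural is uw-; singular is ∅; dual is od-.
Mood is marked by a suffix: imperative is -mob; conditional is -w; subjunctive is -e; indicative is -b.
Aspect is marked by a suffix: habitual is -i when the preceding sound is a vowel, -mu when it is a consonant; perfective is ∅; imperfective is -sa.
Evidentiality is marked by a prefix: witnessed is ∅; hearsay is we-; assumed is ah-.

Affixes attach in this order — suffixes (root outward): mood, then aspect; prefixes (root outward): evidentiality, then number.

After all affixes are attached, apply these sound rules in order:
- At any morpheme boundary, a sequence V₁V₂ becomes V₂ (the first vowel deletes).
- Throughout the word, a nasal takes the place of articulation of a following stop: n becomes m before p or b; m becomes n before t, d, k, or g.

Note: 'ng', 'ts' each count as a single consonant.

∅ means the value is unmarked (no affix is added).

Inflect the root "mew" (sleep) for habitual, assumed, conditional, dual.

odahmewwmu

Attach evidentiality assumed ah- → ahmew.
Attach mood conditional -w → ahmeww.
Attach number dual od- → odahmeww.
Attach aspect habitual -mu (after consonant 'w') → odahmewwmu.
Vowel deletion: no change.
Nasal assimilation: no change.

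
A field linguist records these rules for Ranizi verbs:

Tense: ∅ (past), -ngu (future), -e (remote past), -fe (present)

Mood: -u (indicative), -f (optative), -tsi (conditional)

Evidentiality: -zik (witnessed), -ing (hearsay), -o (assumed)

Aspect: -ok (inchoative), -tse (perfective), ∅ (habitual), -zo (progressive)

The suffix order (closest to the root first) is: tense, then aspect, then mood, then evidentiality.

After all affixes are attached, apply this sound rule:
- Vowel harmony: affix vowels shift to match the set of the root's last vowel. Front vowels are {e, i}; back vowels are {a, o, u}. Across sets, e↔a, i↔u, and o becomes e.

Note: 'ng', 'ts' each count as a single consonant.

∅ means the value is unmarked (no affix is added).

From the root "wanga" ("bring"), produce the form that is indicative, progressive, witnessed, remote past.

wangaazouzuk

Attach tense remote past -e → wangae.
Attach aspect progressive -zo → wangaezo.
Attach mood indicative -u → wangaezou.
Attach evidentiality witnessed -zik → wangaezouzik.
Apply vowel harmony: wangaezouzik → wangaazouzuk.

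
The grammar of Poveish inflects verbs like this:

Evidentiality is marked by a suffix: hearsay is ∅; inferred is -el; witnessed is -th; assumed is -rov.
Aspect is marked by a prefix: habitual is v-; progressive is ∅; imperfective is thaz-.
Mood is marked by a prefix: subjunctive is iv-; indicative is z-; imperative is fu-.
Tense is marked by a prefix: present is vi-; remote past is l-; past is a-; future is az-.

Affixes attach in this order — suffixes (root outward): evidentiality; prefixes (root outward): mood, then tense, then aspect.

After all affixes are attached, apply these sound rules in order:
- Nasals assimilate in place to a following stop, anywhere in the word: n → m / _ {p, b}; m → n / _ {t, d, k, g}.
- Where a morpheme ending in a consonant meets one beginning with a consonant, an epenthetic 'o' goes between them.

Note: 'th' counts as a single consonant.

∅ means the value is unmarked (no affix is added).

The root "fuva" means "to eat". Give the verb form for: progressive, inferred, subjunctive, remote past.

Attach evidentiality inferred -el → fuvael.
Attach mood subjunctive iv- → ivfuvael.
Attach tense remote past l- → livfuvael.
aspect = progressive: zero marking, form stays livfuvael.
Nasal assimilation: no change.
Apply epenthesis: livfuvael → livofuvael.

livofuvael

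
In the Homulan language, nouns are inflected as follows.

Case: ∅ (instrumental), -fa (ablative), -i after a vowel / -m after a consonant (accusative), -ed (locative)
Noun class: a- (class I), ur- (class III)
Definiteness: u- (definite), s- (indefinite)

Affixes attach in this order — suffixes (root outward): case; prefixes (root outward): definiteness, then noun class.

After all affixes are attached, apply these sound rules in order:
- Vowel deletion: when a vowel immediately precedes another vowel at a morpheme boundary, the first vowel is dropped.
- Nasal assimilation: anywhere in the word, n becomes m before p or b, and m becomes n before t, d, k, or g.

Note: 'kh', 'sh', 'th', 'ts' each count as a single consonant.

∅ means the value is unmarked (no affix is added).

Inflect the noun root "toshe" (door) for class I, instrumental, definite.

utoshe

Attach definiteness definite u- → utoshe.
Attach noun class class I a- → autoshe.
case = instrumental: zero marking, form stays autoshe.
Apply vowel deletion: autoshe → utoshe.
Nasal assimilation: no change.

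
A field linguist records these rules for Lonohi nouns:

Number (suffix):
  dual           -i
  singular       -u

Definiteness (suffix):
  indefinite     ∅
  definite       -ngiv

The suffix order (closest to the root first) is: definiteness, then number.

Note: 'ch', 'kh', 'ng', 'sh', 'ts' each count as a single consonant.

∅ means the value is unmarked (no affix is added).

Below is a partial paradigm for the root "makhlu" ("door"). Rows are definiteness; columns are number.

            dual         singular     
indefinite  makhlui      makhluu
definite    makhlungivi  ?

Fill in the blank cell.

makhlungivu

Attach definiteness definite -ngiv → makhlungiv.
Attach number singular -u → makhlungivu.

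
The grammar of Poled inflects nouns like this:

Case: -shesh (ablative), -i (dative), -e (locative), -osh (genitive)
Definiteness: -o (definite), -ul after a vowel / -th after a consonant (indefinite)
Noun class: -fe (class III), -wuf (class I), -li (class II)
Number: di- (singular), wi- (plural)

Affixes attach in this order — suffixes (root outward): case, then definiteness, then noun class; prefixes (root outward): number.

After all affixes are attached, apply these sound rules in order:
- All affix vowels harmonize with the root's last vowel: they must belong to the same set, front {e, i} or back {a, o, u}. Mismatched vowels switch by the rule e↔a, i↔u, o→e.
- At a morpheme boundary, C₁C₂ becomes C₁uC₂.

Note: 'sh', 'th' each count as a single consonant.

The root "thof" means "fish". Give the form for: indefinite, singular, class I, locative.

duthofauluwuf

Attach case locative -e → thofe.
Attach number singular di- → dithofe.
Attach definiteness indefinite -ul (after vowel 'e') → dithofeul.
Attach noun class class I -wuf → dithofeulwuf.
Apply vowel harmony: dithofeulwuf → duthofaulwuf.
Apply epenthesis: duthofaulwuf → duthofauluwuf.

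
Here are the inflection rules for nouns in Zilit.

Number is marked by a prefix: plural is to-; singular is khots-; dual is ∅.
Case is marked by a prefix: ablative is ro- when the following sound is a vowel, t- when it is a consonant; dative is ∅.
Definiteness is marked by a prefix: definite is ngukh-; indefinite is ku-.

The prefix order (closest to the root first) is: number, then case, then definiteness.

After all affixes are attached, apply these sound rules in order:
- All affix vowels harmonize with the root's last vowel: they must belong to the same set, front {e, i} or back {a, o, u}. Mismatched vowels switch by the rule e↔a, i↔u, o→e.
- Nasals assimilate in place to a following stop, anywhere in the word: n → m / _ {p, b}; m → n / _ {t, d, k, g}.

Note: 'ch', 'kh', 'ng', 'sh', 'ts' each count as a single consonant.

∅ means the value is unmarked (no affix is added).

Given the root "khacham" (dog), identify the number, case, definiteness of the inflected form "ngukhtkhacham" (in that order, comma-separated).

dual, ablative, definite

Segment: ngukh-t-khacham.
number: ∅ → dual.
case: ro/t- → ablative.
definiteness: ngukh- → definite.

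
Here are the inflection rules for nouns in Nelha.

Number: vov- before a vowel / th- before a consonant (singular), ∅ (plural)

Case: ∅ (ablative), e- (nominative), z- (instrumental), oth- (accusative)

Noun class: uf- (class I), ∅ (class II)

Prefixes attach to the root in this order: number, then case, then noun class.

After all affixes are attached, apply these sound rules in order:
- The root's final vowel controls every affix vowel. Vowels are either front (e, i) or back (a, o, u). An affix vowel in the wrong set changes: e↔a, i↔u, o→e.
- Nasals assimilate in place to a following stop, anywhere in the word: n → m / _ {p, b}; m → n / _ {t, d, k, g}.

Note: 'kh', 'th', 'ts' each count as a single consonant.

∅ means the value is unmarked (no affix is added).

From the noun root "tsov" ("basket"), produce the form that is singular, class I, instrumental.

Attach number singular th- (before consonant 'ts') → thtsov.
Attach case instrumental z- → zthtsov.
Attach noun class class I uf- → ufzthtsov.
Vowel harmony: no change.
Nasal assimilation: no change.

ufzthtsov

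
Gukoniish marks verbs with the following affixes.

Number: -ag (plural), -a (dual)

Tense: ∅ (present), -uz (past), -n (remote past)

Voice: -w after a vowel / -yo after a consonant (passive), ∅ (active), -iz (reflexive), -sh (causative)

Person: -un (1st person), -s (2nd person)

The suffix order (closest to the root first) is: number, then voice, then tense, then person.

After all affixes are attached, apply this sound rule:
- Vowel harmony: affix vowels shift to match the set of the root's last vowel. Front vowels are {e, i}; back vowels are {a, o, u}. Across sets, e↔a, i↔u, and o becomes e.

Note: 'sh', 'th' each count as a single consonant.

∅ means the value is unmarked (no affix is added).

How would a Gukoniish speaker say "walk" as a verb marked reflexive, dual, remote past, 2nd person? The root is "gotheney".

Attach number dual -a → gotheneya.
Attach voice reflexive -iz → gotheneyaiz.
Attach tense remote past -n → gotheneyaizn.
Attach person 2nd person -s → gotheneyaizns.
Apply vowel harmony: gotheneyaizns → gotheneyeizns.

gotheneyeizns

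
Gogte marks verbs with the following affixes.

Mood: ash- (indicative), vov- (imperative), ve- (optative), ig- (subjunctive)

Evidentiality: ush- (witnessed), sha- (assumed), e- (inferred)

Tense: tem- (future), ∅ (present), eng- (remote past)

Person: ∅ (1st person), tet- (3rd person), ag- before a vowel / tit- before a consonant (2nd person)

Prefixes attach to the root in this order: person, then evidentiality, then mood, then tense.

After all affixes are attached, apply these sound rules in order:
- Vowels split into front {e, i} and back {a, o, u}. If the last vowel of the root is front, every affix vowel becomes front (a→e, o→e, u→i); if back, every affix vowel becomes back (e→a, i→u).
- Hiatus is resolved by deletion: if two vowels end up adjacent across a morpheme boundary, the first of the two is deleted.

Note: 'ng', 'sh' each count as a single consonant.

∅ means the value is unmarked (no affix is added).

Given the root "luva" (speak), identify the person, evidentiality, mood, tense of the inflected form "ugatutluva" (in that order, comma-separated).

Segment: ig-e-tit-luva.
person: ag/tit- → 2nd person.
evidentiality: e- → inferred.
mood: ig- → subjunctive.
tense: ∅ → present.

2nd person, inferred, subjunctive, present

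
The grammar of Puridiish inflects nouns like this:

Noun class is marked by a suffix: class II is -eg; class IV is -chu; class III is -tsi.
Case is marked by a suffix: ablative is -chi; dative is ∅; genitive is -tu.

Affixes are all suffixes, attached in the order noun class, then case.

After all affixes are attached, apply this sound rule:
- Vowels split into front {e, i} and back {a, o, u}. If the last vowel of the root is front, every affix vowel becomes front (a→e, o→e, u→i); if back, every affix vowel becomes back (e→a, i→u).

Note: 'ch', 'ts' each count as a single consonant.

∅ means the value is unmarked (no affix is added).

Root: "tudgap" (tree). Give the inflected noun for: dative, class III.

Attach noun class class III -tsi → tudgaptsi.
case = dative: zero marking, form stays tudgaptsi.
Apply vowel harmony: tudgaptsi → tudgaptsu.

tudgaptsu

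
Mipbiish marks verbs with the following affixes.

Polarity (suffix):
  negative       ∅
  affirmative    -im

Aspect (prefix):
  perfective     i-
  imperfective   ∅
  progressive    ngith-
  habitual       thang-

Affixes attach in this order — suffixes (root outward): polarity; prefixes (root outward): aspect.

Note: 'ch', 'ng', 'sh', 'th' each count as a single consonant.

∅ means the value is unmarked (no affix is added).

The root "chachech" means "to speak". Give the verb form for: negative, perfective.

Attach aspect perfective i- → ichachech.
polarity = negative: zero marking, form stays ichachech.

ichachech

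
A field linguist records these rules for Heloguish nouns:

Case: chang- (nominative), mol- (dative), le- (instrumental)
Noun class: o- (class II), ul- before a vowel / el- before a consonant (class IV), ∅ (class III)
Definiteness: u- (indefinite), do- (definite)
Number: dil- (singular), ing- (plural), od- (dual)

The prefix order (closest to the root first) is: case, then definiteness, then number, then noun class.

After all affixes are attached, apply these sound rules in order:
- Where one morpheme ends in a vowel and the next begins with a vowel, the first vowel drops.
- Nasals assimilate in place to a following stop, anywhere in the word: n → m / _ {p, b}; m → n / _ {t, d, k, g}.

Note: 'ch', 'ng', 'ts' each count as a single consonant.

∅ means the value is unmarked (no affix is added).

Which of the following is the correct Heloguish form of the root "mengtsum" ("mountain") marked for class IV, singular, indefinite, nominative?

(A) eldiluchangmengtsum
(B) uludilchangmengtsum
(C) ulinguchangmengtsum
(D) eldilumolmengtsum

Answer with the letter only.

Attach case nominative chang- → changmengtsum.
Attach definiteness indefinite u- → uchangmengtsum.
Attach number singular dil- → diluchangmengtsum.
Attach noun class class IV el- (before consonant 'd') → eldiluchangmengtsum.
Vowel deletion: no change.
Nasal assimilation: no change.
So the correct form is eldiluchangmengtsum, option (A).
(D) eldilumolmengtsum is wrong: it uses dative instead of nominative for case.
(C) ulinguchangmengtsum is wrong: it uses plural instead of singular for number.
(B) uludilchangmengtsum is wrong: it has the affixes in the wrong order.

A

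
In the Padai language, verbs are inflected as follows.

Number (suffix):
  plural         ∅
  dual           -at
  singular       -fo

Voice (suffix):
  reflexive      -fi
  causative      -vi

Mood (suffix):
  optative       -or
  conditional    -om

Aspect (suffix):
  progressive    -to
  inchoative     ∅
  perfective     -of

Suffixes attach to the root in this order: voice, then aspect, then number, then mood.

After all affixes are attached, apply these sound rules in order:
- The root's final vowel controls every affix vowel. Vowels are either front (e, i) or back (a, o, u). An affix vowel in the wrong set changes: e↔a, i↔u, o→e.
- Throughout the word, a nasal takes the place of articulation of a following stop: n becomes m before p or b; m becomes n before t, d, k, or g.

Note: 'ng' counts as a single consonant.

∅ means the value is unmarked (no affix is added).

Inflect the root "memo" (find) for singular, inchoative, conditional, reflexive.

memofufoom

Attach voice reflexive -fi → memofi.
aspect = inchoative: zero marking, form stays memofi.
Attach number singular -fo → memofifo.
Attach mood conditional -om → memofifoom.
Apply vowel harmony: memofifoom → memofufoom.
Nasal assimilation: no change.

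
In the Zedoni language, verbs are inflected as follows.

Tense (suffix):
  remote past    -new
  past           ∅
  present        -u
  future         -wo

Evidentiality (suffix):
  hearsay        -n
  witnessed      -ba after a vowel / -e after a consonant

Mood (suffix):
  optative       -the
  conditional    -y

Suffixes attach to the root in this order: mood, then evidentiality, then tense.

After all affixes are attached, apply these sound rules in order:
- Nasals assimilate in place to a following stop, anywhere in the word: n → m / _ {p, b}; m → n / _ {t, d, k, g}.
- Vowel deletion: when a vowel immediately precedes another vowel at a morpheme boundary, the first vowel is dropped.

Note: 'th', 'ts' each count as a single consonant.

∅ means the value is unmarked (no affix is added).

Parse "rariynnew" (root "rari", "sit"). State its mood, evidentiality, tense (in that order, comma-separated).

conditional, hearsay, remote past

Segment: rari-y-n-new.
mood: -y → conditional.
evidentiality: -n → hearsay.
tense: -new → remote past.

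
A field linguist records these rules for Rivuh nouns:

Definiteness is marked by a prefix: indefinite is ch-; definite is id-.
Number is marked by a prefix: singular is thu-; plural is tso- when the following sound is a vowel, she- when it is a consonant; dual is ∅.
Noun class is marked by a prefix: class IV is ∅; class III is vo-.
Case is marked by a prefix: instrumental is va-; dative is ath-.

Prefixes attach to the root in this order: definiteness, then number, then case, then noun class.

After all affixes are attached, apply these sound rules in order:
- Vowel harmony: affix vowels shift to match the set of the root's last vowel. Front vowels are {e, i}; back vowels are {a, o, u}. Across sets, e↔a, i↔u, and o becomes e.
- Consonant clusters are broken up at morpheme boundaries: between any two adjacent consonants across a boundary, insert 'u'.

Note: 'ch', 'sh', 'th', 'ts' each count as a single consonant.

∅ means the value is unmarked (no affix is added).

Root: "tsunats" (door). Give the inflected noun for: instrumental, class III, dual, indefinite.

vovachutsunats

Attach definiteness indefinite ch- → chtsunats.
number = dual: zero marking, form stays chtsunats.
Attach case instrumental va- → vachtsunats.
Attach noun class class III vo- → vovachtsunats.
Vowel harmony: no change.
Apply epenthesis: vovachtsunats → vovachutsunats.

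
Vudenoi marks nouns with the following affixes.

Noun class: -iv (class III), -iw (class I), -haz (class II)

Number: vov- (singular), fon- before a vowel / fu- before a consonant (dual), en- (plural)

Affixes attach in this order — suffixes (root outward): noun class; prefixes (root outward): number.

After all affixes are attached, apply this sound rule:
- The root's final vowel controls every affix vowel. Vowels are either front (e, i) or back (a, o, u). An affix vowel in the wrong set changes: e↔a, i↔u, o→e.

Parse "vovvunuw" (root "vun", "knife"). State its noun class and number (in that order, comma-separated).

Segment: vov-vun-iw.
noun class: -iw → class I.
number: vov- → singular.

class I, singular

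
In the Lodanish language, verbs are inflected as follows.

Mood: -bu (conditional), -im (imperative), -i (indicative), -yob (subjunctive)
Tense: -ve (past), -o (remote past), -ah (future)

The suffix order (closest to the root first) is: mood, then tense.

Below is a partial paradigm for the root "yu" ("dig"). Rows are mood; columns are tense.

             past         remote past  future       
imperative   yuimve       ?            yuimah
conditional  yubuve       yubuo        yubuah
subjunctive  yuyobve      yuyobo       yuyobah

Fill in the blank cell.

Attach mood imperative -im → yuim.
Attach tense remote past -o → yuimo.

yuimo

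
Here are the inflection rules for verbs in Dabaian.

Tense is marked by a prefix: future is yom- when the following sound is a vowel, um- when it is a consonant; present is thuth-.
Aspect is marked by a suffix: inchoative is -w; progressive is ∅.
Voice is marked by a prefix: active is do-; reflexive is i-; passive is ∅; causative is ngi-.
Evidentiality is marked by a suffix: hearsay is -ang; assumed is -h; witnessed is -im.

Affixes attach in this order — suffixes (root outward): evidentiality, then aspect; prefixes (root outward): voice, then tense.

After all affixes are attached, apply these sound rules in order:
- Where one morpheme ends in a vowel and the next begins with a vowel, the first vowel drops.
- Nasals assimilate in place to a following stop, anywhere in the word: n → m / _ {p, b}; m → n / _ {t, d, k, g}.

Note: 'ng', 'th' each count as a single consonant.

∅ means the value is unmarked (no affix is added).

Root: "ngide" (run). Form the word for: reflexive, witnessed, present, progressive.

thuthingidim

Attach evidentiality witnessed -im → ngideim.
Attach voice reflexive i- → ingideim.
Attach tense present thuth- → thuthingideim.
aspect = progressive: zero marking, form stays thuthingideim.
Apply vowel deletion: thuthingideim → thuthingidim.
Nasal assimilation: no change.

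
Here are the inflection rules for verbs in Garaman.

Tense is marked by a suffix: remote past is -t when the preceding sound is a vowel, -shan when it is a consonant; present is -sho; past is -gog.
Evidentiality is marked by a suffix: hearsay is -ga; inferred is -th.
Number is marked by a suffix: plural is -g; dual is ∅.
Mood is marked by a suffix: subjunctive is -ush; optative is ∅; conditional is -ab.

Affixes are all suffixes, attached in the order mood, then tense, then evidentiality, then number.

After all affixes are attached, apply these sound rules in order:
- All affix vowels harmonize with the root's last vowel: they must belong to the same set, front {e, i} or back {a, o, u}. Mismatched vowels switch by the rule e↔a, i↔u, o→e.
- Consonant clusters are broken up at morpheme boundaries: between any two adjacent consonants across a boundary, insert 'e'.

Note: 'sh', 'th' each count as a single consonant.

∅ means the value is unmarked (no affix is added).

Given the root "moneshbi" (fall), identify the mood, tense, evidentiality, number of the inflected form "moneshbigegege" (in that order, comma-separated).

Segment: moneshbi-gog-ga.
mood: ∅ → optative.
tense: -gog → past.
evidentiality: -ga → hearsay.
number: ∅ → dual.

optative, past, hearsay, dual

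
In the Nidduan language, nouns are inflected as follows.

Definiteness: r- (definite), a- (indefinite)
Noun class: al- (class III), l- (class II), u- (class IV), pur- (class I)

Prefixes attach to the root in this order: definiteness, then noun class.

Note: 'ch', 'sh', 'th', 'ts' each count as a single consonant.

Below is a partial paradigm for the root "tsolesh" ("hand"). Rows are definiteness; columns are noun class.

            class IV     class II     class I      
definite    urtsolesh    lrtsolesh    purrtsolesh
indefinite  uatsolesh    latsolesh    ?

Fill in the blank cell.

puratsolesh

Attach definiteness indefinite a- → atsolesh.
Attach noun class class I pur- → puratsolesh.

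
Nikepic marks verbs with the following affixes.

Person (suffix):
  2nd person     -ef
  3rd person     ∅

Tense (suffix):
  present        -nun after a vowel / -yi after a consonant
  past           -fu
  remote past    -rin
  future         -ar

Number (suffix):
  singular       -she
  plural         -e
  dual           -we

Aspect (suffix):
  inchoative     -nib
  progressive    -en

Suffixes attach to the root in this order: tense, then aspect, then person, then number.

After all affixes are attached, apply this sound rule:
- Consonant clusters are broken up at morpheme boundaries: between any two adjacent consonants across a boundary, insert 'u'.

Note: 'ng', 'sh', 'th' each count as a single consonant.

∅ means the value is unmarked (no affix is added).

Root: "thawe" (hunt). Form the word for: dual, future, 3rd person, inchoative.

Attach tense future -ar → thawear.
Attach aspect inchoative -nib → thawearnib.
person = 3rd person: zero marking, form stays thawearnib.
Attach number dual -we → thawearnibwe.
Apply epenthesis: thawearnibwe → thawearunibuwe.

thawearunibuwe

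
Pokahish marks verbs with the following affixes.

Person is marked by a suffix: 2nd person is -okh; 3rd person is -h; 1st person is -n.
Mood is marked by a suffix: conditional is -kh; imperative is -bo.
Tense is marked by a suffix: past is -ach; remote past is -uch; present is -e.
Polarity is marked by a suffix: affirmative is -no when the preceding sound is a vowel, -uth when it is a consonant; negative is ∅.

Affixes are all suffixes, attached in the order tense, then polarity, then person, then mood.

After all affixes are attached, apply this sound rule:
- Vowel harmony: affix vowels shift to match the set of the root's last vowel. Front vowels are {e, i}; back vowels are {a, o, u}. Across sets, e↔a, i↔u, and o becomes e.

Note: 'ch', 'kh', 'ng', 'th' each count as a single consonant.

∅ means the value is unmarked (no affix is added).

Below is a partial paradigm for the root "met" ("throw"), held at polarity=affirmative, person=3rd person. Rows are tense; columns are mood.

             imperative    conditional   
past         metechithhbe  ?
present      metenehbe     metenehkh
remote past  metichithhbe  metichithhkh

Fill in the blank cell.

Attach tense past -ach → metach.
Attach polarity affirmative -uth (after consonant 'ch') → metachuth.
Attach person 3rd person -h → metachuthh.
Attach mood conditional -kh → metachuthhkh.
Apply vowel harmony: metachuthhkh → metechithhkh.

metechithhkh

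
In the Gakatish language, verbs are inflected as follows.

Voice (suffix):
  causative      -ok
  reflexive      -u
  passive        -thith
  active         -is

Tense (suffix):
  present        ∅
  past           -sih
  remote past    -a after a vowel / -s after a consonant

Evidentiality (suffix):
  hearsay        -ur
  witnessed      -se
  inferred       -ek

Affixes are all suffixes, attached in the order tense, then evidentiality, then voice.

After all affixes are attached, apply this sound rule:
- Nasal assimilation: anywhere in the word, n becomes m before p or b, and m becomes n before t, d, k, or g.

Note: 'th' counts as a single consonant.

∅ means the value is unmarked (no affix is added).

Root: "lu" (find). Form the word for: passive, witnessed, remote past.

Attach tense remote past -a (after vowel 'u') → lua.
Attach evidentiality witnessed -se → luase.
Attach voice passive -thith → luasethith.
Nasal assimilation: no change.

luasethith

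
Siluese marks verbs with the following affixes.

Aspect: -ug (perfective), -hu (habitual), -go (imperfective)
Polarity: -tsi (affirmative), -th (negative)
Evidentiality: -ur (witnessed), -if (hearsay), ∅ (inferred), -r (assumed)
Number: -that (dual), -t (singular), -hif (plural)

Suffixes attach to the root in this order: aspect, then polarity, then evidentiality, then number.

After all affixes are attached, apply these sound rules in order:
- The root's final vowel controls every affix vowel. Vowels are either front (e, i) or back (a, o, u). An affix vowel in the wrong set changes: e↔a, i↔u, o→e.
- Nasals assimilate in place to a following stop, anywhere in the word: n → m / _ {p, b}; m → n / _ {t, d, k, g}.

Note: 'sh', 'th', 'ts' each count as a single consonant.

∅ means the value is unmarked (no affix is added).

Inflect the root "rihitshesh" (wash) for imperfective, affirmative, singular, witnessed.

Attach aspect imperfective -go → rihitsheshgo.
Attach polarity affirmative -tsi → rihitsheshgotsi.
Attach evidentiality witnessed -ur → rihitsheshgotsiur.
Attach number singular -t → rihitsheshgotsiurt.
Apply vowel harmony: rihitsheshgotsiurt → rihitsheshgetsiirt.
Nasal assimilation: no change.

rihitsheshgetsiirt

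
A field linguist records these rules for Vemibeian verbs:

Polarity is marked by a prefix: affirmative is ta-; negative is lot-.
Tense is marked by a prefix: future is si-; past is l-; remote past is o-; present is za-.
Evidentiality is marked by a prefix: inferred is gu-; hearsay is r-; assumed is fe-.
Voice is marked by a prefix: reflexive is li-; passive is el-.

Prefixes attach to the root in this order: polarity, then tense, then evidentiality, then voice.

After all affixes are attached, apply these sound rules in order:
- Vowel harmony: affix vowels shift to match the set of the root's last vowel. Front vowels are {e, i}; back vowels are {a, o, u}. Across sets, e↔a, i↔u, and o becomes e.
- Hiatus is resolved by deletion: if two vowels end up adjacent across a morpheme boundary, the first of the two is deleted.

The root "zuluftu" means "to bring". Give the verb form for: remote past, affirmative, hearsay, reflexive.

Attach polarity affirmative ta- → tazuluftu.
Attach tense remote past o- → otazuluftu.
Attach evidentiality hearsay r- → rotazuluftu.
Attach voice reflexive li- → lirotazuluftu.
Apply vowel harmony: lirotazuluftu → lurotazuluftu.
Vowel deletion: no change.

lurotazuluftu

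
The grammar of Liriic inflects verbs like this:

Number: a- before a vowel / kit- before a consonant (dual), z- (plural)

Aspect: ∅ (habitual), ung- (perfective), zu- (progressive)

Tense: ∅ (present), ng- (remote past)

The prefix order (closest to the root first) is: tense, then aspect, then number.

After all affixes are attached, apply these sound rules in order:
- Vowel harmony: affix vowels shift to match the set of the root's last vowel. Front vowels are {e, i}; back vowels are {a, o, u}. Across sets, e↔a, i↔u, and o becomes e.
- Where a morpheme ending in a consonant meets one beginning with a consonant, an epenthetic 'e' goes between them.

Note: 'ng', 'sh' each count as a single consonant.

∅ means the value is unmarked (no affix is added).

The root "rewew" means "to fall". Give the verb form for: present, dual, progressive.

tense = present: zero marking, form stays rewew.
Attach aspect progressive zu- → zurewew.
Attach number dual kit- (before consonant 'z') → kitzurewew.
Apply vowel harmony: kitzurewew → kitzirewew.
Apply epenthesis: kitzirewew → kitezirewew.

kitezirewew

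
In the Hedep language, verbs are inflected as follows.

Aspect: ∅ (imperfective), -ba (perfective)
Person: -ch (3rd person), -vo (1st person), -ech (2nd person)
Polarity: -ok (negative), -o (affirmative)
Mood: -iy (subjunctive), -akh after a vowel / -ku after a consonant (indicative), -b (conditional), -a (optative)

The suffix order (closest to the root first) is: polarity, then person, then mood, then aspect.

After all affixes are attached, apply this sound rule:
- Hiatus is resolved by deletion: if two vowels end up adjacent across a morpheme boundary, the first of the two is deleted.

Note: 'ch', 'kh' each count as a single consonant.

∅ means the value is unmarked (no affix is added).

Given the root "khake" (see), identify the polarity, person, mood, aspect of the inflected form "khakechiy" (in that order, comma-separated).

Segment: khake-o-ech-iy.
polarity: -o → affirmative.
person: -ech → 2nd person.
mood: -iy → subjunctive.
aspect: ∅ → imperfective.

affirmative, 2nd person, subjunctive, imperfective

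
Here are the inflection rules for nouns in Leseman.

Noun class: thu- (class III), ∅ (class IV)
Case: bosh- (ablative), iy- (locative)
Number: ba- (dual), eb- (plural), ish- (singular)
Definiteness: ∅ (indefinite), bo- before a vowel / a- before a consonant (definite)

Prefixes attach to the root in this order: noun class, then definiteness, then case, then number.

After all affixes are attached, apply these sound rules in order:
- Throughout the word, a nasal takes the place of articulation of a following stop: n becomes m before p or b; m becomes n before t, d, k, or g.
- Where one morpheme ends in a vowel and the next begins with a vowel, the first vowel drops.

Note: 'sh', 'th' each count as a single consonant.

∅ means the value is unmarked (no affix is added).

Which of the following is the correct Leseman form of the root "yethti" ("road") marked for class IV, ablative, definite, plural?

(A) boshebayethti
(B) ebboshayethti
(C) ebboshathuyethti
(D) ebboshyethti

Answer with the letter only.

B

noun class = class IV: zero marking, form stays yethti.
Attach definiteness definite a- (before consonant 'y') → ayethti.
Attach case ablative bosh- → boshayethti.
Attach number plural eb- → ebboshayethti.
Nasal assimilation: no change.
Vowel deletion: no change.
So the correct form is ebboshayethti, option (B).
(D) ebboshyethti is wrong: it uses indefinite instead of definite for definiteness.
(A) boshebayethti is wrong: it has the affixes in the wrong order.
(C) ebboshathuyethti is wrong: it uses class III instead of class IV for noun class.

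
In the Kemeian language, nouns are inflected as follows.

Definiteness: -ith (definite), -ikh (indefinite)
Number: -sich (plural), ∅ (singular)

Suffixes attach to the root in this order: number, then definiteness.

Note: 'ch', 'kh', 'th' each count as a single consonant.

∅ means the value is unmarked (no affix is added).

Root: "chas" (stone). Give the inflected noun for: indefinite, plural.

chassichikh

Attach number plural -sich → chassich.
Attach definiteness indefinite -ikh → chassichikh.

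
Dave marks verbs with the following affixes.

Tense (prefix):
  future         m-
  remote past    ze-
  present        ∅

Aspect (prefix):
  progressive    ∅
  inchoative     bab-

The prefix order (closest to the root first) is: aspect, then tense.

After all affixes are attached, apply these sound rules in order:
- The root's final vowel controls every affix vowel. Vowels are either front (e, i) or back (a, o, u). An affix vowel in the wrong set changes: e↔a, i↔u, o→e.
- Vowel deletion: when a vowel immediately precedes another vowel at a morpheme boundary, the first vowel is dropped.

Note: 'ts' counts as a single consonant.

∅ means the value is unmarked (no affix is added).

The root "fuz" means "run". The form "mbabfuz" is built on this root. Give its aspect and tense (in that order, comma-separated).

Segment: m-bab-fuz.
aspect: bab- → inchoative.
tense: m- → future.

inchoative, future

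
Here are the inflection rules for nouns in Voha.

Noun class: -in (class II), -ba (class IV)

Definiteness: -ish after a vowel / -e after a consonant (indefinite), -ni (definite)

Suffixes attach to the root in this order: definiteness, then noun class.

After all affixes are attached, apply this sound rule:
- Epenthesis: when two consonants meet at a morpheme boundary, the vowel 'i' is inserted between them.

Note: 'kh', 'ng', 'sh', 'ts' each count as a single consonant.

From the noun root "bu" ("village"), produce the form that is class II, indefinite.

buishin

Attach definiteness indefinite -ish (after vowel 'u') → buish.
Attach noun class class II -in → buishin.
Epenthesis: no change.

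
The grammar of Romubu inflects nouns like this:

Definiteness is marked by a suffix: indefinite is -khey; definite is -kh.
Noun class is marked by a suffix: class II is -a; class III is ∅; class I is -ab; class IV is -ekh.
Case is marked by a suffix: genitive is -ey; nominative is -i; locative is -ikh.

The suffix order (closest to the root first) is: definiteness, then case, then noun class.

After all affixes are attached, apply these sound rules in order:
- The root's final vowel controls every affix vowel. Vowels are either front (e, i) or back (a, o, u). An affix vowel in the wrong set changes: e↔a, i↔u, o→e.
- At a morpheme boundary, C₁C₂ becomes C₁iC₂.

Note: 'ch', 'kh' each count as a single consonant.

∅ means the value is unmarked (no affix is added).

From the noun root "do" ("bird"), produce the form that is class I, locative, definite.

Attach definiteness definite -kh → dokh.
Attach case locative -ikh → dokhikh.
Attach noun class class I -ab → dokhikhab.
Apply vowel harmony: dokhikhab → dokhukhab.
Epenthesis: no change.

dokhukhab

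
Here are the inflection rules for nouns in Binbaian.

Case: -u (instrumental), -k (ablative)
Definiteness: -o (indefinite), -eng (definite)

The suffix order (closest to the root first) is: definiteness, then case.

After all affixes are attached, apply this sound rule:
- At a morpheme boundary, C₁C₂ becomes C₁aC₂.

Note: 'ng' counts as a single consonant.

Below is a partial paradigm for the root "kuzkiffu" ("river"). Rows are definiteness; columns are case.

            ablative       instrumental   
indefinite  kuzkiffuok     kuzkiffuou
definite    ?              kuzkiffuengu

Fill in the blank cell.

Attach definiteness definite -eng → kuzkiffueng.
Attach case ablative -k → kuzkiffuengk.
Apply epenthesis: kuzkiffuengk → kuzkiffuengak.

kuzkiffuengak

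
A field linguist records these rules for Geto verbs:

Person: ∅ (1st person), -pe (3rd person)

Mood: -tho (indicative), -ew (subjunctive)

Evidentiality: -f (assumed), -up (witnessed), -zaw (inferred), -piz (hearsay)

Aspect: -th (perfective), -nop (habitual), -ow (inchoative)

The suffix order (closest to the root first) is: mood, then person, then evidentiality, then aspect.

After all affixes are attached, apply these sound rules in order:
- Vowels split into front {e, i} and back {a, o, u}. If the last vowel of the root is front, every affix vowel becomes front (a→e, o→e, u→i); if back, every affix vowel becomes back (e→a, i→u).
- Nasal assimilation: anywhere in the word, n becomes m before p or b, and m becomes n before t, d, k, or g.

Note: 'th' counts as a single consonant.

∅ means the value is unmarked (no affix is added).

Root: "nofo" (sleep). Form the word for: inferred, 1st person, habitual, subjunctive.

Attach mood subjunctive -ew → nofoew.
person = 1st person: zero marking, form stays nofoew.
Attach evidentiality inferred -zaw → nofoewzaw.
Attach aspect habitual -nop → nofoewzawnop.
Apply vowel harmony: nofoewzawnop → nofoawzawnop.
Nasal assimilation: no change.

nofoawzawnop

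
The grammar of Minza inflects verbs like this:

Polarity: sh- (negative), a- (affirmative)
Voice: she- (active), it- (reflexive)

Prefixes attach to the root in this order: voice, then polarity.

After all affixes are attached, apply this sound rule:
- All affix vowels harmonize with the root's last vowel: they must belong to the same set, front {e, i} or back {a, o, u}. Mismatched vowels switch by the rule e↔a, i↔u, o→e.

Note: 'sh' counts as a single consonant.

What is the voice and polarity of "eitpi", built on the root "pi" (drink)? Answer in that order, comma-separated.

reflexive, affirmative

Segment: a-it-pi.
voice: it- → reflexive.
polarity: a- → affirmative.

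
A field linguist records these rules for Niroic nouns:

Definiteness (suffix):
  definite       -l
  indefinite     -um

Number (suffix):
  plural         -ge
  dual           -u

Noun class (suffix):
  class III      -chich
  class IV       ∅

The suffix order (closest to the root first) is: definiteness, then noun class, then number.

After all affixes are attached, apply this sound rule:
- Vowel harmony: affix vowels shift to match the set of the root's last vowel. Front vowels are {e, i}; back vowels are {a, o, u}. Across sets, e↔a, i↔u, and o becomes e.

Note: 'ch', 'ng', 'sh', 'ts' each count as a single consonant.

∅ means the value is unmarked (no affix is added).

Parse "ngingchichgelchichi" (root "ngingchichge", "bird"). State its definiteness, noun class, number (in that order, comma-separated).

definite, class III, dual

Segment: ngingchichge-l-chich-u.
definiteness: -l → definite.
noun class: -chich → class III.
number: -u → dual.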